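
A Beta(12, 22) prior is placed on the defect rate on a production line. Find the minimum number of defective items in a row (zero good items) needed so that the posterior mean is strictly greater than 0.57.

k = 18

After k defective items and 0 good items the posterior is Beta(12+k, 22), with mean (12+k)/(12+22+k).
Set (12+k)/(34+k) > 0.57 and solve: k > (0.57·34 − 12)/(1 − 0.57) = 17.163.
The smallest integer exceeding 17.163 is 18.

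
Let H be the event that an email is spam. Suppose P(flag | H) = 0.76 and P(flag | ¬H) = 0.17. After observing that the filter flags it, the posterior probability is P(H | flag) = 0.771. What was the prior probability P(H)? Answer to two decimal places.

P(H) = 0.43

In odds form, posterior odds = prior odds × likelihood ratio, so prior odds = posterior odds ÷ LR.
Posterior odds = 0.771/(1−0.771) = 3.3668. LR = 0.76/0.17 = 4.4706.
Prior odds = 3.3668/4.4706 = 0.7531, so P(H) = 0.7531/(1+0.7531) ≈ 0.43.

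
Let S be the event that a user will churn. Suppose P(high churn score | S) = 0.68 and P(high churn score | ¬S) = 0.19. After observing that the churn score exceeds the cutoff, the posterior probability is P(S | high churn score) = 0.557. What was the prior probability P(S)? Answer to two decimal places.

Bayes' rule in odds form gives O(S|E) = O(S)·[P(E|S)/P(E|¬S)], hence O(S) = O(S|E)/LR.
Posterior odds = 0.557/(1−0.557) = 1.2573. LR = 0.68/0.19 = 3.5789.
Prior odds = 1.2573/3.5789 = 0.3513, so P(S) = 0.3513/(1+0.3513) ≈ 0.26.

P(S) = 0.26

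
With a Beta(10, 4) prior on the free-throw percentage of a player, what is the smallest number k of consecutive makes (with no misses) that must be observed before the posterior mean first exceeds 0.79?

After k makes and 0 misses the posterior is Beta(10+k, 4), with mean (10+k)/(10+4+k).
Set (10+k)/(14+k) > 0.79 and solve: k > (0.79·14 − 10)/(1 − 0.79) = 5.048.
The smallest integer exceeding 5.048 is 6, and checking k=6: (16)/(20) = 0.8000 > 0.79.

k = 6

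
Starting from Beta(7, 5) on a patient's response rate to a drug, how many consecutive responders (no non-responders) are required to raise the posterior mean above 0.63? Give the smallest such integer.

k = 2

After k responders and 0 non-responders the posterior is Beta(7+k, 5), with mean (7+k)/(7+5+k).
Set (7+k)/(12+k) > 0.63 and solve: k > (0.63·12 − 7)/(1 − 0.63) = 1.514.
The smallest integer exceeding 1.514 is 2.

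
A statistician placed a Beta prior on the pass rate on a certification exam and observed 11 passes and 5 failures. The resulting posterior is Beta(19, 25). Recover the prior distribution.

Beta is conjugate to the binomial likelihood: posterior = Beta(α+s, β+f).
So α = 19 − 11 = 8 and β = 25 − 5 = 20.

Beta(8, 20)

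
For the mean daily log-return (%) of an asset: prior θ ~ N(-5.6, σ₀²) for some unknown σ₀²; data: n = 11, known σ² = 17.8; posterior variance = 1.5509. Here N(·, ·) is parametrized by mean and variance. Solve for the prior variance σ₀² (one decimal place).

For the Normal–Normal model with known σ², precisions add: τ_n = τ₀ + n/σ².
So 1/σ₀² = 1/1.5509 − 11/17.8 = 0.644787 − 0.617978 = 0.026809.
Hence σ₀² = 1/0.026809 ≈ 37.3.

σ₀² = 37.3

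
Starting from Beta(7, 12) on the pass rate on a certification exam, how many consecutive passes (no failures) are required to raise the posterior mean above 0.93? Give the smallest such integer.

k = 153

After k passes and 0 failures the posterior is Beta(7+k, 12), with mean (7+k)/(7+12+k).
Set (7+k)/(19+k) > 0.93 and solve: k > (0.93·19 − 7)/(1 − 0.93) = 152.429.
The smallest integer exceeding 152.429 is 153.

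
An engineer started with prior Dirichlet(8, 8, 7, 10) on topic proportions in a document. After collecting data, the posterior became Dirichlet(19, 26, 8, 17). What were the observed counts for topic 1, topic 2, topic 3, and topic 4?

counts (11, 18, 1, 7)

For a Dirichlet(α) prior with multinomial counts c, the posterior is Dirichlet(α + c) componentwise.
Counts are posterior − prior componentwise: 19−8=11, 26−8=18, 8−7=1, 17−10=7.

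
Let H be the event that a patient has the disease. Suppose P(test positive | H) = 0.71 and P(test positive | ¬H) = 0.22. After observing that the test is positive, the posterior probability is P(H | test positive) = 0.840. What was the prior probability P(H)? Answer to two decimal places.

Bayes' rule in odds form gives O(H|E) = O(H)·[P(E|H)/P(E|¬H)], hence O(H) = O(H|E)/LR.
Posterior odds = 0.840/(1−0.840) = 5.2500. LR = 0.71/0.22 = 3.2273.
Prior odds = 5.2500/3.2273 = 1.6267, so P(H) = 1.6267/(1+1.6267) ≈ 0.62.

P(H) = 0.62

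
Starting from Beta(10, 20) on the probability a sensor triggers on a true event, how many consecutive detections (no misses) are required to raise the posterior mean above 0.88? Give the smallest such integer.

After k detections and 0 misses the posterior is Beta(10+k, 20), with mean (10+k)/(10+20+k).
Set (10+k)/(30+k) > 0.88 and solve: k > (0.88·30 − 10)/(1 − 0.88) = 136.667.
The smallest integer exceeding 136.667 is 137.

k = 137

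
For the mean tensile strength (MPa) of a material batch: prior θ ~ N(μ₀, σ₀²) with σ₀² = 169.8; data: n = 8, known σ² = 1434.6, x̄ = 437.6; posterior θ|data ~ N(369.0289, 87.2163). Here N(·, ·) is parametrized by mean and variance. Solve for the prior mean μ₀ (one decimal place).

With known observation variance, the Normal–Normal posterior has precision τ_n = τ₀ + n/σ² and mean μ_n = (τ₀μ₀ + (n/σ²)x̄)/τ_n.
Here τ₀ = 1/169.8 = 0.005889 and τ_data = 8/1434.6 = 0.005576, so τ_n = 0.011465.
Rearranging for μ₀: μ₀ = (μ_n·τ_n − τ_data·x̄)/τ₀ = (369.0289·0.011465 − 0.005576·437.6) / 0.005889 = 1.790859/0.005889 ≈ 304.1.

μ₀ = 304.1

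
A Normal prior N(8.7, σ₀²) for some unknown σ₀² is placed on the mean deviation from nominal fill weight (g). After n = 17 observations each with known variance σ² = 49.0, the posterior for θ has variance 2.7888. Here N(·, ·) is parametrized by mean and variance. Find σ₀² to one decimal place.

For the Normal–Normal model with known σ², precisions add: τ_n = τ₀ + n/σ².
So 1/σ₀² = 1/2.7888 − 17/49.0 = 0.358577 − 0.346939 = 0.011638.
Hence σ₀² = 1/0.011638 ≈ 85.9.

σ₀² = 85.9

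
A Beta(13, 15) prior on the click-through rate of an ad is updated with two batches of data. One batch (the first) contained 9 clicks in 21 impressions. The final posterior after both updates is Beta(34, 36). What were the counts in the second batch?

12 clicks and 9 non-clicks

Because Beta–binomial updating is additive in the counts, the combined data contributed (α_post−α_prior, β_post−β_prior) successes and failures.
Total across both batches: 34−13=21 clicks, 36−15=21 non-clicks.
Subtract the first batch: 21−9=12 clicks and 21−12=9 non-clicks.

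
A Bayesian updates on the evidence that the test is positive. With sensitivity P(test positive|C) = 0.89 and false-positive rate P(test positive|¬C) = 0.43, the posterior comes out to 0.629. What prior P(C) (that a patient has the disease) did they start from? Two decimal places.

P(C) = 0.45

In odds form, posterior odds = prior odds × likelihood ratio, so prior odds = posterior odds ÷ LR.
Posterior odds = 0.629/(1−0.629) = 1.6954. LR = 0.89/0.43 = 2.0698.
Prior odds = 1.6954/2.0698 = 0.8191, so P(C) = 0.8191/(1+0.8191) ≈ 0.45.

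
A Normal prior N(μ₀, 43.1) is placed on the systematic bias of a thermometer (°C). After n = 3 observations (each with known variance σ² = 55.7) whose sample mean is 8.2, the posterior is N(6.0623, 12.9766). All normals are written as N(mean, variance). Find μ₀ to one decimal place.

μ₀ = 1.1

The posterior mean is a precision-weighted average: μ_n = (τ₀μ₀ + τ_data·x̄)/(τ₀+τ_data), with τ₀=1/σ₀² and τ_data=n/σ².
Here τ₀ = 1/43.1 = 0.023202 and τ_data = 3/55.7 = 0.053860, so τ_n = 0.077062.
Rearranging for μ₀: μ₀ = (μ_n·τ_n − τ_data·x̄)/τ₀ = (6.0623·0.077062 − 0.053860·8.2) / 0.023202 = 0.025521/0.023202 ≈ 1.1.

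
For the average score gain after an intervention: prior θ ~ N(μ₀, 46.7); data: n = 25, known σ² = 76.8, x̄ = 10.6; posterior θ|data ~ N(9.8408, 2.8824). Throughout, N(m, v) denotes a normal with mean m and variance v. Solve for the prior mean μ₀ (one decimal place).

μ₀ = -1.7

The posterior mean is a precision-weighted average: μ_n = (τ₀μ₀ + τ_data·x̄)/(τ₀+τ_data), with τ₀=1/σ₀² and τ_data=n/σ².
Here τ₀ = 1/46.7 = 0.021413 and τ_data = 25/76.8 = 0.325521, so τ_n = 0.346934.
Rearranging for μ₀: μ₀ = (μ_n·τ_n − τ_data·x̄)/τ₀ = (9.8408·0.346934 − 0.325521·10.6) / 0.021413 = -0.036414/0.021413 ≈ -1.7.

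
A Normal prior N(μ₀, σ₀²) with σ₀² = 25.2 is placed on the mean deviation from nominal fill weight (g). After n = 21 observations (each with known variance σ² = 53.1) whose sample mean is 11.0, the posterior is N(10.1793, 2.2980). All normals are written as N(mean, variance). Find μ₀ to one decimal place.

With known observation variance, the Normal–Normal posterior has precision τ_n = τ₀ + n/σ² and mean μ_n = (τ₀μ₀ + (n/σ²)x̄)/τ_n.
Here τ₀ = 1/25.2 = 0.039683 and τ_data = 21/53.1 = 0.395480, so τ_n = 0.435163.
Rearranging for μ₀: μ₀ = (μ_n·τ_n − τ_data·x̄)/τ₀ = (10.1793·0.435163 − 0.395480·11.0) / 0.039683 = 0.079375/0.039683 ≈ 2.0.

μ₀ = 2.0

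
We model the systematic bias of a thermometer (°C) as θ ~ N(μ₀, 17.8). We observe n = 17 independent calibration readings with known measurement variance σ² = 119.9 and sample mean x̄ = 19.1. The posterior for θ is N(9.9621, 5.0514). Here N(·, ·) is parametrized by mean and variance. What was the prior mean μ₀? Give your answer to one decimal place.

The posterior mean is a precision-weighted average: μ_n = (τ₀μ₀ + τ_data·x̄)/(τ₀+τ_data), with τ₀=1/σ₀² and τ_data=n/σ².
Here τ₀ = 1/17.8 = 0.056180 and τ_data = 17/119.9 = 0.141785, so τ_n = 0.197965.
Rearranging for μ₀: μ₀ = (μ_n·τ_n − τ_data·x̄)/τ₀ = (9.9621·0.197965 − 0.141785·19.1) / 0.056180 = -0.735946/0.056180 ≈ -13.1.

μ₀ = -13.1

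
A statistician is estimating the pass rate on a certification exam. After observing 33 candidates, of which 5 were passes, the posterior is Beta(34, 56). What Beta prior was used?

Beta is conjugate to the binomial likelihood: posterior = Beta(α+s, β+f).
Subtract the data counts: 34−5=29, 56−28=28.

Beta(29, 28)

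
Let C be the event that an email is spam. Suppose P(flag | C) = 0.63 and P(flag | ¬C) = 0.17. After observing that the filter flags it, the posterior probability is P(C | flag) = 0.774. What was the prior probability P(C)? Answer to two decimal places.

Bayes' rule in odds form gives O(C|E) = O(C)·[P(E|C)/P(E|¬C)], hence O(C) = O(C|E)/LR.
Posterior odds = 0.774/(1−0.774) = 3.4248. LR = 0.63/0.17 = 3.7059.
Prior odds = 3.4248/3.7059 = 0.9241, so P(C) = 0.9241/(1+0.9241) ≈ 0.48.

P(C) = 0.48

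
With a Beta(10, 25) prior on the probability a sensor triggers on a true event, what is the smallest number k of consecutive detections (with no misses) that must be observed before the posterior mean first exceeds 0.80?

After k detections and 0 misses the posterior is Beta(10+k, 25), with mean (10+k)/(10+25+k).
Set (10+k)/(35+k) > 0.80 and solve: k > (0.80·35 − 10)/(1 − 0.80) = 90.000.
The smallest integer exceeding 90.000 is 91.

k = 91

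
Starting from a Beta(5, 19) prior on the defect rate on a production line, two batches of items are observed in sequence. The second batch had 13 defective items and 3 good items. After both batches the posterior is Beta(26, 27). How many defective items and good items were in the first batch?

8 defective items and 5 good items

Sequential conjugate updates are equivalent to a single update on the pooled data, so total successes = posterior α − prior α and total failures = posterior β − prior β.
Total across both batches: 26−5=21 defective items, 27−19=8 good items.
Subtract the second batch: 21−13=8 defective items and 8−3=5 good items.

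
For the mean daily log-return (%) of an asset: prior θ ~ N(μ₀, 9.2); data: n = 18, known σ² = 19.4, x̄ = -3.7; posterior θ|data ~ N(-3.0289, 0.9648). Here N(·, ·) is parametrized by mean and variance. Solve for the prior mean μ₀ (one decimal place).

The posterior mean is a precision-weighted average: μ_n = (τ₀μ₀ + τ_data·x̄)/(τ₀+τ_data), with τ₀=1/σ₀² and τ_data=n/σ².
Here τ₀ = 1/9.2 = 0.108696 and τ_data = 18/19.4 = 0.927835, so τ_n = 1.036531.
Rearranging for μ₀: μ₀ = (μ_n·τ_n − τ_data·x̄)/τ₀ = (-3.0289·1.036531 − 0.927835·-3.7) / 0.108696 = 0.293441/0.108696 ≈ 2.7.

μ₀ = 2.7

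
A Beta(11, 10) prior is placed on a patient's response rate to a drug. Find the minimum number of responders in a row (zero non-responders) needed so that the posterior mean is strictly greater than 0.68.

k = 11

After k responders and 0 non-responders the posterior is Beta(11+k, 10), with mean (11+k)/(11+10+k).
Set (11+k)/(21+k) > 0.68 and solve: k > (0.68·21 − 11)/(1 − 0.68) = 10.250.
The smallest integer exceeding 10.250 is 11.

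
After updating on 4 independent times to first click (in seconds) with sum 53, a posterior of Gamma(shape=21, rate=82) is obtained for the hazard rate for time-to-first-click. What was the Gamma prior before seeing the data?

For an exponential likelihood with a Gamma(α, β) prior on the rate, n observations with total T give posterior Gamma(α+n, β+T).
So α = 21 − 4 = 17 and β = 82 − 53 = 29.

Gamma(shape=17, rate=29)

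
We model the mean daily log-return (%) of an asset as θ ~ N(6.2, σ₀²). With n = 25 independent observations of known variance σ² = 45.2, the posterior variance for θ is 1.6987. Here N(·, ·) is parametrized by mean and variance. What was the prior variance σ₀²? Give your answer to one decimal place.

Posterior precision equals prior precision plus data precision: 1/σ_n² = 1/σ₀² + n/σ².
So 1/σ₀² = 1/1.6987 − 25/45.2 = 0.588685 − 0.553097 = 0.035588.
Hence σ₀² = 1/0.035588 ≈ 28.1.

σ₀² = 28.1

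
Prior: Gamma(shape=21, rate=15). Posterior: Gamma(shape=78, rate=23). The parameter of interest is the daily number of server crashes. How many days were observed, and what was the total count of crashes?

Gamma–Poisson conjugacy: posterior shape = α + Σxᵢ, posterior rate = β + n.
Matching: Σxᵢ = 78 − 21 = 57 and n = 23 − 15 = 8.

n = 8 days with total 57 crashes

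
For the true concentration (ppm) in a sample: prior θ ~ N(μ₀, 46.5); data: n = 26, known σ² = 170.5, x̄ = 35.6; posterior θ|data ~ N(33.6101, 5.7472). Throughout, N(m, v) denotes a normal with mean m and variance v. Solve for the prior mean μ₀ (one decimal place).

μ₀ = 19.5

The posterior mean is a precision-weighted average: μ_n = (τ₀μ₀ + τ_data·x̄)/(τ₀+τ_data), with τ₀=1/σ₀² and τ_data=n/σ².
Here τ₀ = 1/46.5 = 0.021505 and τ_data = 26/170.5 = 0.152493, so τ_n = 0.173998.
Rearranging for μ₀: μ₀ = (μ_n·τ_n − τ_data·x̄)/τ₀ = (33.6101·0.173998 − 0.152493·35.6) / 0.021505 = 0.419339/0.021505 ≈ 19.5.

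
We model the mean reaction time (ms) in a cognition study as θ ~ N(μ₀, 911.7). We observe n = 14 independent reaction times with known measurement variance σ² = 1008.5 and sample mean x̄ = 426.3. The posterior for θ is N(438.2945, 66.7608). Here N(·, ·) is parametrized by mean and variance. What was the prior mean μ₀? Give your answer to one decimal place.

The posterior mean is a precision-weighted average: μ_n = (τ₀μ₀ + τ_data·x̄)/(τ₀+τ_data), with τ₀=1/σ₀² and τ_data=n/σ².
Here τ₀ = 1/911.7 = 0.001097 and τ_data = 14/1008.5 = 0.013882, so τ_n = 0.014979.
Rearranging for μ₀: μ₀ = (μ_n·τ_n − τ_data·x̄)/τ₀ = (438.2945·0.014979 − 0.013882·426.3) / 0.001097 = 0.647317/0.001097 ≈ 590.1.

μ₀ = 590.1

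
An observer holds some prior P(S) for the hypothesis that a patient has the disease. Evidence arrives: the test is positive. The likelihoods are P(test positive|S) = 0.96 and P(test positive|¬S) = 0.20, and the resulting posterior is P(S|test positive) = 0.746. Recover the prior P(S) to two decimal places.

P(S) = 0.38

In odds form, posterior odds = prior odds × likelihood ratio, so prior odds = posterior odds ÷ LR.
Posterior odds = 0.746/(1−0.746) = 2.9370. LR = 0.96/0.20 = 4.8000.
Prior odds = 2.9370/4.8000 = 0.6119, so P(S) = 0.6119/(1+0.6119) ≈ 0.38.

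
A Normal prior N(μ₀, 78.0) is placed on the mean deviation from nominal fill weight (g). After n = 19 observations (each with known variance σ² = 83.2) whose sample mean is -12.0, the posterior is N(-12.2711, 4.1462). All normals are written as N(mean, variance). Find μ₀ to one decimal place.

μ₀ = -17.1

The posterior mean is a precision-weighted average: μ_n = (τ₀μ₀ + τ_data·x̄)/(τ₀+τ_data), with τ₀=1/σ₀² and τ_data=n/σ².
Here τ₀ = 1/78.0 = 0.012821 and τ_data = 19/83.2 = 0.228365, so τ_n = 0.241186.
Rearranging for μ₀: μ₀ = (μ_n·τ_n − τ_data·x̄)/τ₀ = (-12.2711·0.241186 − 0.228365·-12.0) / 0.012821 = -0.219238/0.012821 ≈ -17.1.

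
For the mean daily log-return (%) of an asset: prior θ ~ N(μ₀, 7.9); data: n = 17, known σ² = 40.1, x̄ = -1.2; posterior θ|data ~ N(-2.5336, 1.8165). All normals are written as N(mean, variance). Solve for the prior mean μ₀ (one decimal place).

With known observation variance, the Normal–Normal posterior has precision τ_n = τ₀ + n/σ² and mean μ_n = (τ₀μ₀ + (n/σ²)x̄)/τ_n.
Here τ₀ = 1/7.9 = 0.126582 and τ_data = 17/40.1 = 0.423940, so τ_n = 0.550522.
Rearranging for μ₀: μ₀ = (μ_n·τ_n − τ_data·x̄)/τ₀ = (-2.5336·0.550522 − 0.423940·-1.2) / 0.126582 = -0.886075/0.126582 ≈ -7.0.

μ₀ = -7.0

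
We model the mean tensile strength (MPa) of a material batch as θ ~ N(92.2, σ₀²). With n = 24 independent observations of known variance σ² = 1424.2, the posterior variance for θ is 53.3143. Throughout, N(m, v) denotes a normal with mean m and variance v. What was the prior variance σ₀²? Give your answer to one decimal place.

For the Normal–Normal model with known σ², precisions add: τ_n = τ₀ + n/σ².
So 1/σ₀² = 1/53.3143 − 24/1424.2 = 0.018757 − 0.016852 = 0.001905.
Hence σ₀² = 1/0.001905 ≈ 524.9.

σ₀² = 524.9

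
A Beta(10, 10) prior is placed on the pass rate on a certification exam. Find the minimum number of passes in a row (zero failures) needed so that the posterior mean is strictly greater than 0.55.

k = 3

After k passes and 0 failures the posterior is Beta(10+k, 10), with mean (10+k)/(10+10+k).
Set (10+k)/(20+k) > 0.55 and solve: k > (0.55·20 − 10)/(1 − 0.55) = 2.222.
The smallest integer exceeding 2.222 is 3.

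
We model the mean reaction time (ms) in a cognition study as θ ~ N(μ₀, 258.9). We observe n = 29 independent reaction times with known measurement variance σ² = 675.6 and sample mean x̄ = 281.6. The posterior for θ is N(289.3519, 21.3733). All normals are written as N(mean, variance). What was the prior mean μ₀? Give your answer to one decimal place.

μ₀ = 375.5

The posterior mean is a precision-weighted average: μ_n = (τ₀μ₀ + τ_data·x̄)/(τ₀+τ_data), with τ₀=1/σ₀² and τ_data=n/σ².
Here τ₀ = 1/258.9 = 0.003862 and τ_data = 29/675.6 = 0.042925, so τ_n = 0.046787.
Rearranging for μ₀: μ₀ = (μ_n·τ_n − τ_data·x̄)/τ₀ = (289.3519·0.046787 − 0.042925·281.6) / 0.003862 = 1.450227/0.003862 ≈ 375.5.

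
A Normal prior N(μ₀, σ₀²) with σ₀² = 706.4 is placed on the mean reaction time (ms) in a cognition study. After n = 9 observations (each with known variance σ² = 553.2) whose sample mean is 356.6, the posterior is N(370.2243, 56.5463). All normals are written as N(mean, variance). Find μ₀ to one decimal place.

μ₀ = 526.8

The posterior mean is a precision-weighted average: μ_n = (τ₀μ₀ + τ_data·x̄)/(τ₀+τ_data), with τ₀=1/σ₀² and τ_data=n/σ².
Here τ₀ = 1/706.4 = 0.001416 and τ_data = 9/553.2 = 0.016269, so τ_n = 0.017685.
Rearranging for μ₀: μ₀ = (μ_n·τ_n − τ_data·x̄)/τ₀ = (370.2243·0.017685 − 0.016269·356.6) / 0.001416 = 0.745891/0.001416 ≈ 526.8.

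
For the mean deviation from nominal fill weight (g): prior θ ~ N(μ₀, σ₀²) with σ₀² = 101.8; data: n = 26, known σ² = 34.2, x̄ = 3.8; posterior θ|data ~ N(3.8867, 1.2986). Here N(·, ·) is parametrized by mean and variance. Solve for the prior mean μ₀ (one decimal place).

The posterior mean is a precision-weighted average: μ_n = (τ₀μ₀ + τ_data·x̄)/(τ₀+τ_data), with τ₀=1/σ₀² and τ_data=n/σ².
Here τ₀ = 1/101.8 = 0.009823 and τ_data = 26/34.2 = 0.760234, so τ_n = 0.770057.
Rearranging for μ₀: μ₀ = (μ_n·τ_n − τ_data·x̄)/τ₀ = (3.8867·0.770057 − 0.760234·3.8) / 0.009823 = 0.104091/0.009823 ≈ 10.6.

μ₀ = 10.6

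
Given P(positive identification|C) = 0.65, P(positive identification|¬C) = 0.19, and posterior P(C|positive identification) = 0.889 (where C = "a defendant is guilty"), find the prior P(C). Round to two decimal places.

In odds form, posterior odds = prior odds × likelihood ratio, so prior odds = posterior odds ÷ LR.
Posterior odds = 0.889/(1−0.889) = 8.0090. LR = 0.65/0.19 = 3.4211.
Prior odds = 8.0090/3.4211 = 2.3411, so P(C) = 2.3411/(1+2.3411) ≈ 0.70.

P(C) = 0.70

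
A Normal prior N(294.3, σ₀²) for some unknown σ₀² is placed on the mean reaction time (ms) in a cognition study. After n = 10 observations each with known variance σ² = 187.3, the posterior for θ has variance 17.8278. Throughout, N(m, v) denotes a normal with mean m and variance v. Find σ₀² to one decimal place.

σ₀² = 370.1

For the Normal–Normal model with known σ², precisions add: τ_n = τ₀ + n/σ².
So 1/σ₀² = 1/17.8278 − 10/187.3 = 0.056092 − 0.053390 = 0.002702.
Hence σ₀² = 1/0.002702 ≈ 370.1.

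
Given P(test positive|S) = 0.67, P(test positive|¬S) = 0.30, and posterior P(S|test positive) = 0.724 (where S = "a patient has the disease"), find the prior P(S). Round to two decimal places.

In odds form, posterior odds = prior odds × likelihood ratio, so prior odds = posterior odds ÷ LR.
Posterior odds = 0.724/(1−0.724) = 2.6232. LR = 0.67/0.30 = 2.2333.
Prior odds = 2.6232/2.2333 = 1.1746, so P(S) = 1.1746/(1+1.1746) ≈ 0.54.

P(S) = 0.54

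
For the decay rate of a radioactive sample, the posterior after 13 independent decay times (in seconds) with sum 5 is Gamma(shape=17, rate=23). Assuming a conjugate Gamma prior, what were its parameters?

For an exponential likelihood with a Gamma(α, β) prior on the rate, n observations with total T give posterior Gamma(α+n, β+T).
So α = 17 − 13 = 4 and β = 23 − 5 = 18.

Gamma(shape=4, rate=18)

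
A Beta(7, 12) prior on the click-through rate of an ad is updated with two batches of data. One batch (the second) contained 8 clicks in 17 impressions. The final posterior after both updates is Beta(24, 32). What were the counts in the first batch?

9 clicks and 11 non-clicks

Sequential conjugate updates are equivalent to a single update on the pooled data, so total successes = posterior α − prior α and total failures = posterior β − prior β.
Total across both batches: 24−7=17 clicks, 32−12=20 non-clicks.
Subtract the second batch: 17−8=9 clicks and 20−9=11 non-clicks.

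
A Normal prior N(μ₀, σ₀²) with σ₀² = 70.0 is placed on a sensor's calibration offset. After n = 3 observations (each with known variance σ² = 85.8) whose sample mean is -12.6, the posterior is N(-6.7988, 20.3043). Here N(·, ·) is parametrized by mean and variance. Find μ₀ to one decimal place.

μ₀ = 7.4

The posterior mean is a precision-weighted average: μ_n = (τ₀μ₀ + τ_data·x̄)/(τ₀+τ_data), with τ₀=1/σ₀² and τ_data=n/σ².
Here τ₀ = 1/70.0 = 0.014286 and τ_data = 3/85.8 = 0.034965, so τ_n = 0.049251.
Rearranging for μ₀: μ₀ = (μ_n·τ_n − τ_data·x̄)/τ₀ = (-6.7988·0.049251 − 0.034965·-12.6) / 0.014286 = 0.105711/0.014286 ≈ 7.4.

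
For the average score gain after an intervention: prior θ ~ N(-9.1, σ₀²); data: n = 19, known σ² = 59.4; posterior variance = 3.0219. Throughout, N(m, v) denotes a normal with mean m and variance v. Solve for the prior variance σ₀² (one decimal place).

σ₀² = 90.5

Posterior precision equals prior precision plus data precision: 1/σ_n² = 1/σ₀² + n/σ².
So 1/σ₀² = 1/3.0219 − 19/59.4 = 0.330918 − 0.319865 = 0.011053.
Hence σ₀² = 1/0.011053 ≈ 90.5.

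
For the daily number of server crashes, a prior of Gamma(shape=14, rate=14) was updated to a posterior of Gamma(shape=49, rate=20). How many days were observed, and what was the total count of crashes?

n = 6 days with total 35 crashes

Gamma–Poisson conjugacy: posterior shape = α + Σxᵢ, posterior rate = β + n.
Matching: Σxᵢ = 49 − 14 = 35 and n = 20 − 14 = 6.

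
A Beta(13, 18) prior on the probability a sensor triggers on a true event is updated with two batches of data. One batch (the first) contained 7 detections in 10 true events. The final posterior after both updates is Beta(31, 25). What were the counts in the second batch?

Because Beta–binomial updating is additive in the counts, the combined data contributed (α_post−α_prior, β_post−β_prior) successes and failures.
Total across both batches: 31−13=18 detections, 25−18=7 misses.
Subtract the first batch: 18−7=11 detections and 7−3=4 misses.

11 detections and 4 misses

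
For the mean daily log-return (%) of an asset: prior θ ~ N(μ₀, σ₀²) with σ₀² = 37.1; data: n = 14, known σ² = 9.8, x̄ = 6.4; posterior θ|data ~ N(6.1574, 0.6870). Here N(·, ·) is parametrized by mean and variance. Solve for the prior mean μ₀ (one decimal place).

With known observation variance, the Normal–Normal posterior has precision τ_n = τ₀ + n/σ² and mean μ_n = (τ₀μ₀ + (n/σ²)x̄)/τ_n.
Here τ₀ = 1/37.1 = 0.026954 and τ_data = 14/9.8 = 1.428571, so τ_n = 1.455525.
Rearranging for μ₀: μ₀ = (μ_n·τ_n − τ_data·x̄)/τ₀ = (6.1574·1.455525 − 1.428571·6.4) / 0.026954 = -0.180605/0.026954 ≈ -6.7.

μ₀ = -6.7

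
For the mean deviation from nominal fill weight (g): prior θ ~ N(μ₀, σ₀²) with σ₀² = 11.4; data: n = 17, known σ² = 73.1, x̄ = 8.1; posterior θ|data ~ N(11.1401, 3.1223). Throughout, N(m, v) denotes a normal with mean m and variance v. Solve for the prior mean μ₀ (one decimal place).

μ₀ = 19.2

The posterior mean is a precision-weighted average: μ_n = (τ₀μ₀ + τ_data·x̄)/(τ₀+τ_data), with τ₀=1/σ₀² and τ_data=n/σ².
Here τ₀ = 1/11.4 = 0.087719 and τ_data = 17/73.1 = 0.232558, so τ_n = 0.320277.
Rearranging for μ₀: μ₀ = (μ_n·τ_n − τ_data·x̄)/τ₀ = (11.1401·0.320277 − 0.232558·8.1) / 0.087719 = 1.684198/0.087719 ≈ 19.2.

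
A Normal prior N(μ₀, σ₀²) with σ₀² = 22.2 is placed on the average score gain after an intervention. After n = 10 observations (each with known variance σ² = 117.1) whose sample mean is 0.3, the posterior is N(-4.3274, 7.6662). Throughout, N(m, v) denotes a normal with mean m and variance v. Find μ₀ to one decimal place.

With known observation variance, the Normal–Normal posterior has precision τ_n = τ₀ + n/σ² and mean μ_n = (τ₀μ₀ + (n/σ²)x̄)/τ_n.
Here τ₀ = 1/22.2 = 0.045045 and τ_data = 10/117.1 = 0.085397, so τ_n = 0.130442.
Rearranging for μ₀: μ₀ = (μ_n·τ_n − τ_data·x̄)/τ₀ = (-4.3274·0.130442 − 0.085397·0.3) / 0.045045 = -0.590094/0.045045 ≈ -13.1.

μ₀ = -13.1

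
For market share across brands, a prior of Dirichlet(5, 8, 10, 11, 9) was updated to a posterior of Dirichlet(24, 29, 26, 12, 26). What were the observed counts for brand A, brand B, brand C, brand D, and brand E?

For a Dirichlet(α) prior with multinomial counts c, the posterior is Dirichlet(α + c) componentwise.
Counts are posterior − prior componentwise: 24−5=19, 29−8=21, 26−10=16, 12−11=1, 26−9=17.

counts (19, 21, 16, 1, 17)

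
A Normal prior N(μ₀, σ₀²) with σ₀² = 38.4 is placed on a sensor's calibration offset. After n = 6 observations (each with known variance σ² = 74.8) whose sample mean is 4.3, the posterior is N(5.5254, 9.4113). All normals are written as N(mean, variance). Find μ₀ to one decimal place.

μ₀ = 9.3

The posterior mean is a precision-weighted average: μ_n = (τ₀μ₀ + τ_data·x̄)/(τ₀+τ_data), with τ₀=1/σ₀² and τ_data=n/σ².
Here τ₀ = 1/38.4 = 0.026042 and τ_data = 6/74.8 = 0.080214, so τ_n = 0.106256.
Rearranging for μ₀: μ₀ = (μ_n·τ_n − τ_data·x̄)/τ₀ = (5.5254·0.106256 − 0.080214·4.3) / 0.026042 = 0.242187/0.026042 ≈ 9.3.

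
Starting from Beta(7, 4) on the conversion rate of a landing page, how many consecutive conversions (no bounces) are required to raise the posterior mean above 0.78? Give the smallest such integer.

k = 8

After k conversions and 0 bounces the posterior is Beta(7+k, 4), with mean (7+k)/(7+4+k).
Set (7+k)/(11+k) > 0.78 and solve: k > (0.78·11 − 7)/(1 − 0.78) = 7.182.
The smallest integer exceeding 7.182 is 8, and checking k=8: (15)/(19) = 0.7895 > 0.78.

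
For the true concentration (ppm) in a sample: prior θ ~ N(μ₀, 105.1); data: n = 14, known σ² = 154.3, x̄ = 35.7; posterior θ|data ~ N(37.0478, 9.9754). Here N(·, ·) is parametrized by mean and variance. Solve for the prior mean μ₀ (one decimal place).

μ₀ = 49.9

With known observation variance, the Normal–Normal posterior has precision τ_n = τ₀ + n/σ² and mean μ_n = (τ₀μ₀ + (n/σ²)x̄)/τ_n.
Here τ₀ = 1/105.1 = 0.009515 and τ_data = 14/154.3 = 0.090732, so τ_n = 0.100247.
Rearranging for μ₀: μ₀ = (μ_n·τ_n − τ_data·x̄)/τ₀ = (37.0478·0.100247 − 0.090732·35.7) / 0.009515 = 0.474798/0.009515 ≈ 49.9.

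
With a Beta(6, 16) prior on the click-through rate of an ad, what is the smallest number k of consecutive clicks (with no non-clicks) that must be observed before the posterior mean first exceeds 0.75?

k = 43

After k clicks and 0 non-clicks the posterior is Beta(6+k, 16), with mean (6+k)/(6+16+k).
Set (6+k)/(22+k) > 0.75 and solve: k > (0.75·22 − 6)/(1 − 0.75) = 42.000.
The smallest integer exceeding 42.000 is 43.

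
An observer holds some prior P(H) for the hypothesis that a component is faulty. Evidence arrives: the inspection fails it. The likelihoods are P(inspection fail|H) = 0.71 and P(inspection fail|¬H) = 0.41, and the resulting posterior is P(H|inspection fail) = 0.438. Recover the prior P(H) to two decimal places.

In odds form, posterior odds = prior odds × likelihood ratio, so prior odds = posterior odds ÷ LR.
Posterior odds = 0.438/(1−0.438) = 0.7794. LR = 0.71/0.41 = 1.7317.
Prior odds = 0.7794/1.7317 = 0.4501, so P(H) = 0.4501/(1+0.4501) ≈ 0.31.

P(H) = 0.31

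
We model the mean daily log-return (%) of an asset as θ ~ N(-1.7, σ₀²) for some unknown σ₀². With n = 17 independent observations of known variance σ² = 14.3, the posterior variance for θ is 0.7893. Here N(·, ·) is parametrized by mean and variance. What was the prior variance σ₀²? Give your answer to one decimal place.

Posterior precision equals prior precision plus data precision: 1/σ_n² = 1/σ₀² + n/σ².
So 1/σ₀² = 1/0.7893 − 17/14.3 = 1.266945 − 1.188811 = 0.078134.
Hence σ₀² = 1/0.078134 ≈ 12.8.

σ₀² = 12.8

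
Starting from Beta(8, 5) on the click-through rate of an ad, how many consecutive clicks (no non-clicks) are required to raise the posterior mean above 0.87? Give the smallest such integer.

k = 26

After k clicks and 0 non-clicks the posterior is Beta(8+k, 5), with mean (8+k)/(8+5+k).
Set (8+k)/(13+k) > 0.87 and solve: k > (0.87·13 − 8)/(1 − 0.87) = 25.462.
The smallest integer exceeding 25.462 is 26, and checking k=26: (34)/(39) = 0.8718 > 0.87.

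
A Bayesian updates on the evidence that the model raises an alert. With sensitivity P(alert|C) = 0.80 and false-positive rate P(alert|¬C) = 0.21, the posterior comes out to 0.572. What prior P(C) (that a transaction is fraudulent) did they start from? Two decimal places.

In odds form, posterior odds = prior odds × likelihood ratio, so prior odds = posterior odds ÷ LR.
Posterior odds = 0.572/(1−0.572) = 1.3364. LR = 0.80/0.21 = 3.8095.
Prior odds = 1.3364/3.8095 = 0.3508, so P(C) = 0.3508/(1+0.3508) ≈ 0.26.

P(C) = 0.26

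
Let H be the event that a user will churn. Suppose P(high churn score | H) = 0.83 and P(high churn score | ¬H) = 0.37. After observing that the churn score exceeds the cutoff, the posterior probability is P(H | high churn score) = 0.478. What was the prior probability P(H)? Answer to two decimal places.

P(H) = 0.29

In odds form, posterior odds = prior odds × likelihood ratio, so prior odds = posterior odds ÷ LR.
Posterior odds = 0.478/(1−0.478) = 0.9157. LR = 0.83/0.37 = 2.2432.
Prior odds = 0.9157/2.2432 = 0.4082, so P(H) = 0.4082/(1+0.4082) ≈ 0.29.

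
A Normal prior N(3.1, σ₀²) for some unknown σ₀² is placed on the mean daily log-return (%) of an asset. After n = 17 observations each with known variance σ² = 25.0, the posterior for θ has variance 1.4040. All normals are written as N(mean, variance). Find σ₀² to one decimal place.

σ₀² = 31.0

For the Normal–Normal model with known σ², precisions add: τ_n = τ₀ + n/σ².
So 1/σ₀² = 1/1.4040 − 17/25.0 = 0.712251 − 0.680000 = 0.032251.
Hence σ₀² = 1/0.032251 ≈ 31.0.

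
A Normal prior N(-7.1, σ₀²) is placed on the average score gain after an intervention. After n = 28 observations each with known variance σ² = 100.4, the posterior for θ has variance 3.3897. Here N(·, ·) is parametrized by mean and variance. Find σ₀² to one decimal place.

Posterior precision equals prior precision plus data precision: 1/σ_n² = 1/σ₀² + n/σ².
So 1/σ₀² = 1/3.3897 − 28/100.4 = 0.295011 − 0.278884 = 0.016127.
Hence σ₀² = 1/0.016127 ≈ 62.0.

σ₀² = 62.0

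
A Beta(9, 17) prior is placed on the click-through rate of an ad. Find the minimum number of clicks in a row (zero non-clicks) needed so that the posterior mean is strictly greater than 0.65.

k = 23

After k clicks and 0 non-clicks the posterior is Beta(9+k, 17), with mean (9+k)/(9+17+k).
Set (9+k)/(26+k) > 0.65 and solve: k > (0.65·26 − 9)/(1 − 0.65) = 22.571.
The smallest integer exceeding 22.571 is 23, and checking k=23: (32)/(49) = 0.6531 > 0.65.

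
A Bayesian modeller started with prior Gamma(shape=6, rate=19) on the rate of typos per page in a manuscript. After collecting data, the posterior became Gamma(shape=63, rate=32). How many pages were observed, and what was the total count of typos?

Gamma–Poisson conjugacy: posterior shape = α + Σxᵢ, posterior rate = β + n.
Matching: Σxᵢ = 63 − 6 = 57 and n = 32 − 19 = 13.

n = 13 pages with total 57 typos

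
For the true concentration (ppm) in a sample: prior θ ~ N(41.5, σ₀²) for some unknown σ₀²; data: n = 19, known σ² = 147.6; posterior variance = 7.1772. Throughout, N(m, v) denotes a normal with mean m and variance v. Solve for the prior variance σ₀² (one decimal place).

σ₀² = 94.3

For the Normal–Normal model with known σ², precisions add: τ_n = τ₀ + n/σ².
So 1/σ₀² = 1/7.1772 − 19/147.6 = 0.139330 − 0.128726 = 0.010604.
Hence σ₀² = 1/0.010604 ≈ 94.3.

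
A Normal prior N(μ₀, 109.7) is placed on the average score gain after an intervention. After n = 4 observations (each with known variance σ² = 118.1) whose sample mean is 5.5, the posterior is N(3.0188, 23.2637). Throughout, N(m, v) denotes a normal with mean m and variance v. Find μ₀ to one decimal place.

μ₀ = -6.2

With known observation variance, the Normal–Normal posterior has precision τ_n = τ₀ + n/σ² and mean μ_n = (τ₀μ₀ + (n/σ²)x̄)/τ_n.
Here τ₀ = 1/109.7 = 0.009116 and τ_data = 4/118.1 = 0.033870, so τ_n = 0.042986.
Rearranging for μ₀: μ₀ = (μ_n·τ_n − τ_data·x̄)/τ₀ = (3.0188·0.042986 − 0.033870·5.5) / 0.009116 = -0.056519/0.009116 ≈ -6.2.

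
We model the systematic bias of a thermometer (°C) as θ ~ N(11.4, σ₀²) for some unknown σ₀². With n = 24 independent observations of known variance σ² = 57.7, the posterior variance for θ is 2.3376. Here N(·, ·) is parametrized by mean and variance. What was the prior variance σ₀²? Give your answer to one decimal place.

Posterior precision equals prior precision plus data precision: 1/σ_n² = 1/σ₀² + n/σ².
So 1/σ₀² = 1/2.3376 − 24/57.7 = 0.427789 − 0.415945 = 0.011844.
Hence σ₀² = 1/0.011844 ≈ 84.4.

σ₀² = 84.4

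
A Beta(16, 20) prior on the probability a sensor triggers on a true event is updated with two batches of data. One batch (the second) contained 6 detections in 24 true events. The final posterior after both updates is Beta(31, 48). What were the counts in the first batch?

9 detections and 10 misses

Sequential conjugate updates are equivalent to a single update on the pooled data, so total successes = posterior α − prior α and total failures = posterior β − prior β.
Total across both batches: 31−16=15 detections, 48−20=28 misses.
Subtract the second batch: 15−6=9 detections and 28−18=10 misses.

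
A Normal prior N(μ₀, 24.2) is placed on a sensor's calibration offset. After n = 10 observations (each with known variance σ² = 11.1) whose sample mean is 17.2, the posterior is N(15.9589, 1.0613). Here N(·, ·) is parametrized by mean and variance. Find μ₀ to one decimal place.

μ₀ = -11.1

The posterior mean is a precision-weighted average: μ_n = (τ₀μ₀ + τ_data·x̄)/(τ₀+τ_data), with τ₀=1/σ₀² and τ_data=n/σ².
Here τ₀ = 1/24.2 = 0.041322 and τ_data = 10/11.1 = 0.900901, so τ_n = 0.942223.
Rearranging for μ₀: μ₀ = (μ_n·τ_n − τ_data·x̄)/τ₀ = (15.9589·0.942223 − 0.900901·17.2) / 0.041322 = -0.458655/0.041322 ≈ -11.1.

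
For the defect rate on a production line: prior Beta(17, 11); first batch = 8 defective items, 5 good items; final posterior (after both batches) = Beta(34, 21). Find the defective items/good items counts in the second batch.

Because Beta–binomial updating is additive in the counts, the combined data contributed (α_post−α_prior, β_post−β_prior) successes and failures.
Total across both batches: 34−17=17 defective items, 21−11=10 good items.
Subtract the first batch: 17−8=9 defective items and 10−5=5 good items.

9 defective items and 5 good items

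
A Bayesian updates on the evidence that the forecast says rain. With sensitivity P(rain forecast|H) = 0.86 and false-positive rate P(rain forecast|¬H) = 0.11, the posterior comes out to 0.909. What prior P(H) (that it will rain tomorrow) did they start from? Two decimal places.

P(H) = 0.56

Bayes' rule in odds form gives O(H|E) = O(H)·[P(E|H)/P(E|¬H)], hence O(H) = O(H|E)/LR.
Posterior odds = 0.909/(1−0.909) = 9.9890. LR = 0.86/0.11 = 7.8182.
Prior odds = 9.9890/7.8182 = 1.2777, so P(H) = 1.2777/(1+1.2777) ≈ 0.56.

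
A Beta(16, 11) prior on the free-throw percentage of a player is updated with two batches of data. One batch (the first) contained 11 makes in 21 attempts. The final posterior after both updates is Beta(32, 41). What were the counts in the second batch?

Because Beta–binomial updating is additive in the counts, the combined data contributed (α_post−α_prior, β_post−β_prior) successes and failures.
Total across both batches: 32−16=16 makes, 41−11=30 misses.
Subtract the first batch: 16−11=5 makes and 30−10=20 misses.

5 makes and 20 misses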